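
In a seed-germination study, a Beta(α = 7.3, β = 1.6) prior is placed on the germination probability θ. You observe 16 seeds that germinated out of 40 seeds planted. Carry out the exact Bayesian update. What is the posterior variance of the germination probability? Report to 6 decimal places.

The Beta prior is conjugate to a Binomial/Bernoulli likelihood; the update adds successes to α and failures to β.
Posterior: Beta(α+k, β+n−k) = Beta(7.3+16, 1.6+24) = Beta(23.3, 25.6).
Var = αβ/((α+β)²(α+β+1)) = 23.3·25.6/(48.9²·49.9) = 0.004999.

0.004999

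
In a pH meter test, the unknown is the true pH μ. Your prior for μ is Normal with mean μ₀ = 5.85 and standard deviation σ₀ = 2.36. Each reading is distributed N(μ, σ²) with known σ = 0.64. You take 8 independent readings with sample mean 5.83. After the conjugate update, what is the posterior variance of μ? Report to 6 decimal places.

0.050734

For Normal data with known variance σ², a Normal(μ₀, σ₀²) prior on μ is conjugate. Posterior precision = 1/σ₀² + n/σ²; posterior mean is the precision-weighted average of μ₀ and x̄.
σ₀² = 2.36² = 5.5696, σ² = 0.64² = 0.4096; σ² + n·σ₀² = 0.4096 + 8·5.5696 = 44.9664.
Posterior precision = 1/σ₀² + n/σ² = 1/5.5696 + 8/0.4096 = (σ² + n·σ₀²)/(σ₀²σ²) = 44.9664/(5.5696·0.4096); posterior variance σₙ² = σ₀²σ²/(σ² + n·σ₀²) = 5.5696·0.4096/44.9664 = 0.050734.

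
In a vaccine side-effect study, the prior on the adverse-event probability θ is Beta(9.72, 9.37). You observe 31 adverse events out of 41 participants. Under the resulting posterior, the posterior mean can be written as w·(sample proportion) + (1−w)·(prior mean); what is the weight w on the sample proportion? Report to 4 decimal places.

0.6823

The Beta prior is conjugate to a Binomial/Bernoulli likelihood; the update adds successes to α and failures to β.
Posterior mean = (α₀+k)/(α₀+β₀+n) = [n/(α₀+β₀+n)]·(k/n) + [(α₀+β₀)/(α₀+β₀+n)]·α₀/(α₀+β₀), so only n and the prior enter the weight.
The weight on the data is w = n/(α₀+β₀+n) = 41/(9.72+9.37+41) = 41/60.09 = 0.6823.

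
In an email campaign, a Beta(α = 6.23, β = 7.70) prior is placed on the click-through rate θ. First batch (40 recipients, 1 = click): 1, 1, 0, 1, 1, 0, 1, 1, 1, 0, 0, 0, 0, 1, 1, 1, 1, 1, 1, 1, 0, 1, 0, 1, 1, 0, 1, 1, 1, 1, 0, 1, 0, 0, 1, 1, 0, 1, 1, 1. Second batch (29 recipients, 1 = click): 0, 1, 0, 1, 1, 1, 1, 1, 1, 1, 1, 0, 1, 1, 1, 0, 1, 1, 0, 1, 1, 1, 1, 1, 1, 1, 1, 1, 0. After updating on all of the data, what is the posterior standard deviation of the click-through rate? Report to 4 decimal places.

0.0510

The Beta prior is conjugate to a Binomial/Bernoulli likelihood; the update adds successes to α and failures to β.
After batch 1: Beta(6.23+27, 7.70+13) = Beta(33.23, 20.70).
After batch 2: Beta(33.23+23, 20.70+6) = Beta(56.23, 26.70).
Var = αβ/((α+β)²(α+β+1)) = 56.23·26.70/(82.93²·83.93) = 0.00260099; SD = √0.00260099 = 0.0510.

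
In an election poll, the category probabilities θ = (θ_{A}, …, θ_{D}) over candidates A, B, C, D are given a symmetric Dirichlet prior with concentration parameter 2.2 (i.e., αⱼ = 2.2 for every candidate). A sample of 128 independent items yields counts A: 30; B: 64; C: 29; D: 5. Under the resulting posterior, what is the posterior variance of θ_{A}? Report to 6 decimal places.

The Dirichlet prior is conjugate to the Multinomial likelihood: each posterior αⱼ = prior αⱼ + observed count nⱼ.
Posterior concentration: (32.2, 66.2, 31.2, 7.2), total = 136.8.
Var[θ_j] = α_j(Σα−α_j)/((Σα)²(Σα+1)) = 32.2·104.6/(136.8²·137.8) = 0.001306.

0.001306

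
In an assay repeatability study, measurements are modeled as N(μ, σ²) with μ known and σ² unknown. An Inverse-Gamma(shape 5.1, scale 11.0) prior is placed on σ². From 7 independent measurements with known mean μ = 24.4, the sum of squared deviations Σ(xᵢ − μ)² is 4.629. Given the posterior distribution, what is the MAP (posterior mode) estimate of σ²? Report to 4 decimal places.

With known mean μ and an Inverse-Gamma(α, β) prior on σ², the Normal likelihood is conjugate: posterior is Inv-Gamma(α + n/2, β + Σ(xᵢ−μ)²/2).
Posterior: Inv-Gamma(5.1 + 7/2, 11.0 + 4.629/2) = Inv-Gamma(8.60, 13.3145).
Mode = β/(α+1) = 13.3145/9.60 = 1.3869.

1.3869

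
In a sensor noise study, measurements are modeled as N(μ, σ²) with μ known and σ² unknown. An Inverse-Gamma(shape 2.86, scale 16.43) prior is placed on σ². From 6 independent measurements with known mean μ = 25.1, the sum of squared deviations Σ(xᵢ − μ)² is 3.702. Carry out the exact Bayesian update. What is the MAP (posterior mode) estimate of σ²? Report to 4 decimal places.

2.6649

With known mean μ and an Inverse-Gamma(α, β) prior on σ², the Normal likelihood is conjugate: posterior is Inv-Gamma(α + n/2, β + Σ(xᵢ−μ)²/2).
Posterior: Inv-Gamma(2.86 + 6/2, 16.43 + 3.702/2) = Inv-Gamma(5.86, 18.2810).
Mode = β/(α+1) = 18.2810/6.86 = 2.6649.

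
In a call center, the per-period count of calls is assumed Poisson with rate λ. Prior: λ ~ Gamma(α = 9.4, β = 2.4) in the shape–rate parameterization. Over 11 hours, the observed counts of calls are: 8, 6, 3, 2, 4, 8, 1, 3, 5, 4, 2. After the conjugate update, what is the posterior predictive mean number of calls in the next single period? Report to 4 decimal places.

With a Gamma(shape α, rate β) prior, the Poisson likelihood is conjugate: the posterior is Gamma(α + ΣXᵢ, β + n).
Sum of counts S = 46 over n = 11 hours.
Posterior: Gamma(α+S, β+n) = Gamma(9.4+46, 2.4+11) = Gamma(55.4, 13.4).
The predictive distribution for one future period is NegBinom with mean α/β = 4.1343.

4.1343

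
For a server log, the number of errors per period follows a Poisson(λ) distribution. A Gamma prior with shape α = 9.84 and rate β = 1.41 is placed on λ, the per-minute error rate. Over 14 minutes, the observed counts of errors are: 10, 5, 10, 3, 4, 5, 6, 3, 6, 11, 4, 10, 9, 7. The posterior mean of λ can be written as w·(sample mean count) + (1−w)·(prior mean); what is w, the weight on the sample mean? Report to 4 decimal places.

0.9085

With a Gamma(shape α, rate β) prior, the Poisson likelihood is conjugate: the posterior is Gamma(α + ΣXᵢ, β + n).
Posterior mean = (α₀+S)/(β₀+n) = [n/(β₀+n)]·(S/n) + [β₀/(β₀+n)]·(α₀/β₀), so only n and β₀ enter the weight.
Weight on data w = n/(β₀+n) = 14/(1.41+14) = 14/15.41 = 0.9085.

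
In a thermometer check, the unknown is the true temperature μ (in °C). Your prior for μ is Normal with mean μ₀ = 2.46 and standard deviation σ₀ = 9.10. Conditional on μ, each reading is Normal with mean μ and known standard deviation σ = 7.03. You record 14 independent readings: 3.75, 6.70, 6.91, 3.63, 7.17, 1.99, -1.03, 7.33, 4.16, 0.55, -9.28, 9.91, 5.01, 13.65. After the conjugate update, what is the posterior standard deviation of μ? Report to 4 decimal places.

For Normal data with known variance σ², a Normal(μ₀, σ₀²) prior on μ is conjugate. Posterior precision = 1/σ₀² + n/σ²; posterior mean is the precision-weighted average of μ₀ and x̄.
σ₀² = 9.10² = 82.81, σ² = 7.03² = 49.4209; σ² + n·σ₀² = 49.4209 + 14·82.81 = 1208.7609.
Posterior precision = 1/σ₀² + n/σ² = 1/82.81 + 14/49.4209 = (σ² + n·σ₀²)/(σ₀²σ²) = 1208.7609/(82.81·49.4209); posterior variance σₙ² = σ₀²σ²/(σ² + n·σ₀²) = 82.81·49.4209/1208.7609 = 3.385736.
Posterior SD = √σₙ² = √(82.81·49.4209/1208.7609) = 1.8400.

1.8400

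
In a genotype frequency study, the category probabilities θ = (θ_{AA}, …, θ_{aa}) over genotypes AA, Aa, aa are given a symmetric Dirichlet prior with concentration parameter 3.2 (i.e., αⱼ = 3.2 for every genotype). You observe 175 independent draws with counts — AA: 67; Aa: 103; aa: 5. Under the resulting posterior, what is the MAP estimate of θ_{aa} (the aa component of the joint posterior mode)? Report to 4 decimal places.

The Dirichlet prior is conjugate to the Multinomial likelihood: each posterior αⱼ = prior αⱼ + observed count nⱼ.
Posterior concentration: (70.2, 106.2, 8.2), total = 184.6.
Joint mode component: (α_{aa}−1)/(Σα−K) = 7.2/181.6 = 0.0396.

0.0396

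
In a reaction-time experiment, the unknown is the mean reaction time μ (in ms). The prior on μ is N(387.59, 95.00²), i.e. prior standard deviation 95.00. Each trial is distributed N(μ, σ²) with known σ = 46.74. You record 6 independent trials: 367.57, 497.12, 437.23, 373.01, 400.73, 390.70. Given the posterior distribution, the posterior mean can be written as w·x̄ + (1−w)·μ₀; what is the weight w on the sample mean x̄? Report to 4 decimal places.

0.9612

For Normal data with known variance σ², a Normal(μ₀, σ₀²) prior on μ is conjugate. Posterior precision = 1/σ₀² + n/σ²; posterior mean is the precision-weighted average of μ₀ and x̄.
σ₀² = 95.00² = 9025, σ² = 46.74² = 2184.6276. Prior precision 1/σ₀² = 1/9025; data precision n/σ² = 6/2184.6276.
w = (n/σ²)/(1/σ₀² + n/σ²) = n·σ₀²/(σ² + n·σ₀²) = 6·9025/(2184.6276 + 6·9025) = 54150/56334.6276 = 0.9612.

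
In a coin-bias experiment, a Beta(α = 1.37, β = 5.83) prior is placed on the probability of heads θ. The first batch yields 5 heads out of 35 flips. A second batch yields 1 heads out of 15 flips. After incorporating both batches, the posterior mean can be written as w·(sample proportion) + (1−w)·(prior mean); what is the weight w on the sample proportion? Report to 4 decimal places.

0.8741

The Beta prior is conjugate to a Binomial/Bernoulli likelihood; the update adds successes to α and failures to β.
Total number of flips: n = 35 + 15 = 50.
Posterior mean = (α₀+k)/(α₀+β₀+n) = [n/(α₀+β₀+n)]·(k/n) + [(α₀+β₀)/(α₀+β₀+n)]·α₀/(α₀+β₀), so only n and the prior enter the weight.
The weight on the data is w = n/(α₀+β₀+n) = 50/(1.37+5.83+50) = 50/57.20 = 0.8741.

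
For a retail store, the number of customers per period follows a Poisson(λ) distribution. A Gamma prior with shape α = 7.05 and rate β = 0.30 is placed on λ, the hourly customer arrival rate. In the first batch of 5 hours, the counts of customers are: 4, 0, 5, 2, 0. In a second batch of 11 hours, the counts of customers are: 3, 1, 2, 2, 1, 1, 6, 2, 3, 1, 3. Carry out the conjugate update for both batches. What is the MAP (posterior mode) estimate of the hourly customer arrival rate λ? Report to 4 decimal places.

With a Gamma(shape α, rate β) prior, the Poisson likelihood is conjugate: the posterior is Gamma(α + ΣXᵢ, β + n).
Batch 1: sum of counts S = 11 over n = 5 hours.
After batch 1: Gamma(α+S, β+n) = Gamma(7.05+11, 0.30+5) = Gamma(18.05, 5.30).
Batch 2: sum of counts S = 25 over n = 11 hours.
After batch 2: Gamma(α+S, β+n) = Gamma(18.05+25, 5.30+11) = Gamma(43.05, 16.30).
Mode of Gamma(α,β) for α≥1 is (α−1)/β = 42.05/16.30 = 2.5798.

2.5798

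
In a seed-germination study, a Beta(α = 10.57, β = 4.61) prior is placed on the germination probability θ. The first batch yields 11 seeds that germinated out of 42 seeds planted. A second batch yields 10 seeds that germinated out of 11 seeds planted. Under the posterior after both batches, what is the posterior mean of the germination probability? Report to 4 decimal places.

The Beta prior is conjugate to a Binomial/Bernoulli likelihood; the update adds successes to α and failures to β.
After batch 1: Beta(10.57+11, 4.61+31) = Beta(21.57, 35.61).
After batch 2: Beta(21.57+10, 35.61+1) = Beta(31.57, 36.61).
Posterior mean = α/(α+β) = 31.57/68.18 = 0.4630.

0.4630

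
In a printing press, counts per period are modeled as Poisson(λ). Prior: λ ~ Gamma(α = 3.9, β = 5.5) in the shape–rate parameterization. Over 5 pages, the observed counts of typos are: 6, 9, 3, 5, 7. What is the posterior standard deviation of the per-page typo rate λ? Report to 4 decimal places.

With a Gamma(shape α, rate β) prior, the Poisson likelihood is conjugate: the posterior is Gamma(α + ΣXᵢ, β + n).
Sum of counts S = 30 over n = 5 pages.
Posterior: Gamma(α+S, β+n) = Gamma(3.9+30, 5.5+5) = Gamma(33.9, 10.5).
SD = √α/β = √33.9/10.5 = 0.5545.

0.5545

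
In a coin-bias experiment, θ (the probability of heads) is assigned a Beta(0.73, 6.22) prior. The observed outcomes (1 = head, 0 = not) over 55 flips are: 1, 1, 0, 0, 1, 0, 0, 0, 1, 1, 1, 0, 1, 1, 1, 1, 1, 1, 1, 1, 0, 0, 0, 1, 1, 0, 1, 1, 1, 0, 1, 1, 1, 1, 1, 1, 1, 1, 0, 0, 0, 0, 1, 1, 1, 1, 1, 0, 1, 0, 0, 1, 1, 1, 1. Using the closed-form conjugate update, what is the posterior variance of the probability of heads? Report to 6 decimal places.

The Beta prior is conjugate to a Binomial/Bernoulli likelihood; the update adds successes to α and failures to β.
Posterior: Beta(α+k, β+n−k) = Beta(0.73+37, 6.22+18) = Beta(37.73, 24.22).
Var = αβ/((α+β)²(α+β+1)) = 37.73·24.22/(61.95²·62.95) = 0.003783.

0.003783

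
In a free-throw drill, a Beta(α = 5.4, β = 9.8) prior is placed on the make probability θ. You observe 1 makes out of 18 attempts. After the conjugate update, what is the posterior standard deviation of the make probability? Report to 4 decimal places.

The Beta prior is conjugate to a Binomial/Bernoulli likelihood; the update adds successes to α and failures to β.
Posterior: Beta(α+k, β+n−k) = Beta(5.4+1, 9.8+17) = Beta(6.4, 26.8).
Var = αβ/((α+β)²(α+β+1)) = 6.4·26.8/(33.2²·34.2) = 0.00455001; SD = √0.00455001 = 0.0675.

0.0675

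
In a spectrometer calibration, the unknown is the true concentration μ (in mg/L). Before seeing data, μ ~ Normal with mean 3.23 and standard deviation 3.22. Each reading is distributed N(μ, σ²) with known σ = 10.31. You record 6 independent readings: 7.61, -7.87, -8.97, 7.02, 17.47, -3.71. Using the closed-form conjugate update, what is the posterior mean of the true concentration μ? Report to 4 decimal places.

2.7482

For Normal data with known variance σ², a Normal(μ₀, σ₀²) prior on μ is conjugate. Posterior precision = 1/σ₀² + n/σ²; posterior mean is the precision-weighted average of μ₀ and x̄.
Σxᵢ = 7.61 + (-7.87) + (-8.97) + 7.02 + 17.47 + (-3.71) = 11.55, so n·x̄ = 11.55.
σ₀² = 3.22² = 10.3684, σ² = 10.31² = 106.2961; σ² + n·σ₀² = 106.2961 + 6·10.3684 = 168.5065.
Posterior mean = (μ₀/σ₀² + n·x̄/σ²)/(1/σ₀² + n/σ²) = (σ²·μ₀ + σ₀²·n·x̄)/(σ² + n·σ₀²) = (106.2961·3.23 + 10.3684·11.55)/168.5065 = 463.091423/168.5065 = 2.7482.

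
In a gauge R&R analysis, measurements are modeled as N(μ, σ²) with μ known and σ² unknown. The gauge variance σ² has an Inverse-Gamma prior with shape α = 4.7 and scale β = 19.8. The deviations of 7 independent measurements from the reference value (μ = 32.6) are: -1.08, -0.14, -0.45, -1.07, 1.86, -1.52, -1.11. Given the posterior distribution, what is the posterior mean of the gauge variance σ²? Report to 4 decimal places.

With known mean μ and an Inverse-Gamma(α, β) prior on σ², the Normal likelihood is conjugate: posterior is Inv-Gamma(α + n/2, β + Σ(xᵢ−μ)²/2).
Σ(xᵢ−μ)² = (-1.08)² + (-0.14)² + (-0.45)² + (-1.07)² + (1.86)² + (-1.52)² + (-1.11)² = 9.5355.
Posterior: Inv-Gamma(4.7 + 7/2, 19.8 + 9.5355/2) = Inv-Gamma(8.20, 24.56775).
E[σ²|data] = β/(α−1) = 24.56775/7.20 = 3.4122.

3.4122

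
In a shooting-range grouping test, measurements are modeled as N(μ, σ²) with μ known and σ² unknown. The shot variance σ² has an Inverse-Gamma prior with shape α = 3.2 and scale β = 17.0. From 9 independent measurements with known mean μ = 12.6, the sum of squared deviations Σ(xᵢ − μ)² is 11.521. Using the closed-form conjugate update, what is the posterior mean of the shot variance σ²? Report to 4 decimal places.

3.3971

With known mean μ and an Inverse-Gamma(α, β) prior on σ², the Normal likelihood is conjugate: posterior is Inv-Gamma(α + n/2, β + Σ(xᵢ−μ)²/2).
Posterior: Inv-Gamma(3.2 + 9/2, 17.0 + 11.521/2) = Inv-Gamma(7.70, 22.7605).
E[σ²|data] = β/(α−1) = 22.7605/6.70 = 3.3971.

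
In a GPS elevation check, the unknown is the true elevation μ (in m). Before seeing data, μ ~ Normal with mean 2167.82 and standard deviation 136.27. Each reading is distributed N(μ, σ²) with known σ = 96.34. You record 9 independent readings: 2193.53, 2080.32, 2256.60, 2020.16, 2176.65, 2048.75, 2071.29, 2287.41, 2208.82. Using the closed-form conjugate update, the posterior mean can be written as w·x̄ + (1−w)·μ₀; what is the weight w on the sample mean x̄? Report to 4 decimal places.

For Normal data with known variance σ², a Normal(μ₀, σ₀²) prior on μ is conjugate. Posterior precision = 1/σ₀² + n/σ²; posterior mean is the precision-weighted average of μ₀ and x̄.
σ₀² = 136.27² = 18569.5129, σ² = 96.34² = 9281.3956. Prior precision 1/σ₀² = 1/18569.5129; data precision n/σ² = 9/9281.3956.
w = (n/σ²)/(1/σ₀² + n/σ²) = n·σ₀²/(σ² + n·σ₀²) = 9·18569.5129/(9281.3956 + 9·18569.5129) = 167125.6161/176407.0117 = 0.9474.

0.9474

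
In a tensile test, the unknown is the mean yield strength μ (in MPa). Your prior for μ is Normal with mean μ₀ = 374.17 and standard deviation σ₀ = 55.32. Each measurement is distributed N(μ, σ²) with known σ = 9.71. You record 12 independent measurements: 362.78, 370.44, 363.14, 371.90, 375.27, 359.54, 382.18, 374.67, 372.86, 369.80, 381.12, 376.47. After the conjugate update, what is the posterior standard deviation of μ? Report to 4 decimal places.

2.7994

For Normal data with known variance σ², a Normal(μ₀, σ₀²) prior on μ is conjugate. Posterior precision = 1/σ₀² + n/σ²; posterior mean is the precision-weighted average of μ₀ and x̄.
σ₀² = 55.32² = 3060.3024, σ² = 9.71² = 94.2841; σ² + n·σ₀² = 94.2841 + 12·3060.3024 = 36817.9129.
Posterior precision = 1/σ₀² + n/σ² = 1/3060.3024 + 12/94.2841 = (σ² + n·σ₀²)/(σ₀²σ²) = 36817.9129/(3060.3024·94.2841); posterior variance σₙ² = σ₀²σ²/(σ² + n·σ₀²) = 3060.3024·94.2841/36817.9129 = 7.836888.
Posterior SD = √σₙ² = √(3060.3024·94.2841/36817.9129) = 2.7994.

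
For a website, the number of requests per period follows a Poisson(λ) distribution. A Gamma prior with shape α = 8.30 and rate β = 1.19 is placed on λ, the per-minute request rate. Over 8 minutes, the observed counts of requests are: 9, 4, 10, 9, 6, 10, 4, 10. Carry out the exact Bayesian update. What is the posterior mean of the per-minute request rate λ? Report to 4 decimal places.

With a Gamma(shape α, rate β) prior, the Poisson likelihood is conjugate: the posterior is Gamma(α + ΣXᵢ, β + n).
Sum of counts S = 62 over n = 8 minutes.
Posterior: Gamma(α+S, β+n) = Gamma(8.30+62, 1.19+8) = Gamma(70.30, 9.19).
Posterior mean = α/β = 70.30/9.19 = 7.6496.

7.6496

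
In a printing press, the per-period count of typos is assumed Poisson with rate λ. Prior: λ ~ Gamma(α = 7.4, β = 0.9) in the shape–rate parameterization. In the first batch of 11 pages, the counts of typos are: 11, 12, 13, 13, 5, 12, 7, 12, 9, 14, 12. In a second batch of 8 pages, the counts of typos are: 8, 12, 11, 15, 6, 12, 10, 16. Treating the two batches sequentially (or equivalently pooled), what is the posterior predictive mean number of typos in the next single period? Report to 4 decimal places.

10.9246

With a Gamma(shape α, rate β) prior, the Poisson likelihood is conjugate: the posterior is Gamma(α + ΣXᵢ, β + n).
Batch 1: sum of counts S = 120 over n = 11 pages.
After batch 1: Gamma(α+S, β+n) = Gamma(7.4+120, 0.9+11) = Gamma(127.4, 11.9).
Batch 2: sum of counts S = 90 over n = 8 pages.
After batch 2: Gamma(α+S, β+n) = Gamma(127.4+90, 11.9+8) = Gamma(217.4, 19.9).
The predictive distribution for one future period is NegBinom with mean α/β = 10.9246.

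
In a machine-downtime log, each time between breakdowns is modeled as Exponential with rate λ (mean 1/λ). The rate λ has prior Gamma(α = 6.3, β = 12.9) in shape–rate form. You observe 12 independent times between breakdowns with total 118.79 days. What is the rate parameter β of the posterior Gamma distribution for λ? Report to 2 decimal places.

With a Gamma(shape α, rate β) prior on the exponential rate λ, the posterior after n observations with total T = Σxᵢ is Gamma(α+n, β+T).
Posterior: Gamma(6.3+12, 12.9+118.79) = Gamma(18.3, 131.69).
Posterior β = 131.69.

131.69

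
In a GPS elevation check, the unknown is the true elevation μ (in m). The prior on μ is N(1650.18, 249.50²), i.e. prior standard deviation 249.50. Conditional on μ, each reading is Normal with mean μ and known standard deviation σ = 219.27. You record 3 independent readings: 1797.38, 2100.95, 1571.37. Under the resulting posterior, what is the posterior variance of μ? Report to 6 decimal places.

12745.174962

For Normal data with known variance σ², a Normal(μ₀, σ₀²) prior on μ is conjugate. Posterior precision = 1/σ₀² + n/σ²; posterior mean is the precision-weighted average of μ₀ and x̄.
σ₀² = 249.50² = 62250.25, σ² = 219.27² = 48079.3329; σ² + n·σ₀² = 48079.3329 + 3·62250.25 = 234830.0829.
Posterior precision = 1/σ₀² + n/σ² = 1/62250.25 + 3/48079.3329 = (σ² + n·σ₀²)/(σ₀²σ²) = 234830.0829/(62250.25·48079.3329); posterior variance σₙ² = σ₀²σ²/(σ² + n·σ₀²) = 62250.25·48079.3329/234830.0829 = 12745.174962.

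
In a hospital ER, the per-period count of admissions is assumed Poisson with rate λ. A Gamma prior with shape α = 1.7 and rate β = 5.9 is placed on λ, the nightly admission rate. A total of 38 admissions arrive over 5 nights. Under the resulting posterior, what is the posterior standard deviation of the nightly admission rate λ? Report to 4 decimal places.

With a Gamma(shape α, rate β) prior, the Poisson likelihood is conjugate: the posterior is Gamma(α + ΣXᵢ, β + n).
Posterior: Gamma(α+S, β+n) = Gamma(1.7+38, 5.9+5) = Gamma(39.7, 10.9).
SD = √α/β = √39.7/10.9 = 0.5781.

0.5781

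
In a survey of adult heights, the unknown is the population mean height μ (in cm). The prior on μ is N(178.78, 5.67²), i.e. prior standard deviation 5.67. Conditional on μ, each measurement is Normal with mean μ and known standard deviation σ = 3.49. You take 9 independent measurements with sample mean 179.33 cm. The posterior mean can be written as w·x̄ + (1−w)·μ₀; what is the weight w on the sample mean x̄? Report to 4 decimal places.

0.9596

For Normal data with known variance σ², a Normal(μ₀, σ₀²) prior on μ is conjugate. Posterior precision = 1/σ₀² + n/σ²; posterior mean is the precision-weighted average of μ₀ and x̄.
σ₀² = 5.67² = 32.1489, σ² = 3.49² = 12.1801. Prior precision 1/σ₀² = 1/32.1489; data precision n/σ² = 9/12.1801.
w = (n/σ²)/(1/σ₀² + n/σ²) = n·σ₀²/(σ² + n·σ₀²) = 9·32.1489/(12.1801 + 9·32.1489) = 289.3401/301.5202 = 0.9596.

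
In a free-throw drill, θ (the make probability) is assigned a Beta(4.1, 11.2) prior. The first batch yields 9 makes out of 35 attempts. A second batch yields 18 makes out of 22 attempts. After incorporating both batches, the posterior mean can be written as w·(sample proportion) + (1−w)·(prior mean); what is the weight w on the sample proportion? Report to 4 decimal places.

0.7884

The Beta prior is conjugate to a Binomial/Bernoulli likelihood; the update adds successes to α and failures to β.
Total number of attempts: n = 35 + 22 = 57.
Posterior mean = (α₀+k)/(α₀+β₀+n) = [n/(α₀+β₀+n)]·(k/n) + [(α₀+β₀)/(α₀+β₀+n)]·α₀/(α₀+β₀), so only n and the prior enter the weight.
The weight on the data is w = n/(α₀+β₀+n) = 57/(4.1+11.2+57) = 57/72.3 = 0.7884.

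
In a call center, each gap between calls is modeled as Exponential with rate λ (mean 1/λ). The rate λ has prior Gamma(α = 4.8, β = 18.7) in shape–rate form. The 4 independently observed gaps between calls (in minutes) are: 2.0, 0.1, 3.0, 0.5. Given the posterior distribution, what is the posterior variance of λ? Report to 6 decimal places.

With a Gamma(shape α, rate β) prior on the exponential rate λ, the posterior after n observations with total T = Σxᵢ is Gamma(α+n, β+T).
Sum of observations T = 5.6 minutes; n = 4.
Posterior: Gamma(4.8+4, 18.7+5.6) = Gamma(8.8, 24.3).
Var = α/β² = 0.014903.

0.014903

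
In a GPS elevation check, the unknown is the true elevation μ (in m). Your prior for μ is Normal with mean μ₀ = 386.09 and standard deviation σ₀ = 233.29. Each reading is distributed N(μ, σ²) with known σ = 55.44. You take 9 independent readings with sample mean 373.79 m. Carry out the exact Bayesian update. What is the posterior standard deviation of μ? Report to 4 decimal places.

For Normal data with known variance σ², a Normal(μ₀, σ₀²) prior on μ is conjugate. Posterior precision = 1/σ₀² + n/σ²; posterior mean is the precision-weighted average of μ₀ and x̄.
σ₀² = 233.29² = 54424.2241, σ² = 55.44² = 3073.5936; σ² + n·σ₀² = 3073.5936 + 9·54424.2241 = 492891.6105.
Posterior precision = 1/σ₀² + n/σ² = 1/54424.2241 + 9/3073.5936 = (σ² + n·σ₀²)/(σ₀²σ²) = 492891.6105/(54424.2241·3073.5936); posterior variance σₙ² = σ₀²σ²/(σ² + n·σ₀²) = 54424.2241·3073.5936/492891.6105 = 339.380796.
Posterior SD = √σₙ² = √(54424.2241·3073.5936/492891.6105) = 18.4223.

18.4223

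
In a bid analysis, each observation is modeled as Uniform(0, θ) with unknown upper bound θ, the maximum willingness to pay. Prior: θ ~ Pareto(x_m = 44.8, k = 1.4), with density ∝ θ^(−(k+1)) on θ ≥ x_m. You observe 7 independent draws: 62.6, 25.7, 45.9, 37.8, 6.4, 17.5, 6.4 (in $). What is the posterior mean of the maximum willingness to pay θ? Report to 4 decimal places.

71.0595

A Pareto(scale x_m, shape k) prior on the upper bound θ of Uniform(0, θ) is conjugate: posterior is Pareto(max(x_m, max xᵢ), k + n).
Sample maximum = 62.6; prior scale x_m = 44.8 → posterior scale = max = 62.6.
Posterior shape = 1.4 + 7 = 8.4.
E[θ|data] = k·x_m/(k−1) = 8.4·62.6/7.4 = 71.0595.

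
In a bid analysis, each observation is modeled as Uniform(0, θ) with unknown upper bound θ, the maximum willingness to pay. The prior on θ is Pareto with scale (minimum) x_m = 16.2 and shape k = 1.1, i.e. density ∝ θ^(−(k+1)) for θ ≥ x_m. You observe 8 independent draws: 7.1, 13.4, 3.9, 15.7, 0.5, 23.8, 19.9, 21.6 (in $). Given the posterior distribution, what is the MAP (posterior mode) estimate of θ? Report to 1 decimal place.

23.8

A Pareto(scale x_m, shape k) prior on the upper bound θ of Uniform(0, θ) is conjugate: posterior is Pareto(max(x_m, max xᵢ), k + n).
Sample maximum = 23.8; prior scale x_m = 16.2 → posterior scale = max = 23.8.
Posterior shape = 1.1 + 8 = 9.1.
The Pareto density is decreasing on [x_m, ∞), so the mode is x_m = 23.8.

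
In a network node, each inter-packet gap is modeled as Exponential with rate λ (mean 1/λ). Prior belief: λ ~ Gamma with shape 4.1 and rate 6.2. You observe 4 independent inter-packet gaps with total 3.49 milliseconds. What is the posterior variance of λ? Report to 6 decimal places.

With a Gamma(shape α, rate β) prior on the exponential rate λ, the posterior after n observations with total T = Σxᵢ is Gamma(α+n, β+T).
Posterior: Gamma(4.1+4, 6.2+3.49) = Gamma(8.1, 9.69).
Var = α/β² = 0.086266.

0.086266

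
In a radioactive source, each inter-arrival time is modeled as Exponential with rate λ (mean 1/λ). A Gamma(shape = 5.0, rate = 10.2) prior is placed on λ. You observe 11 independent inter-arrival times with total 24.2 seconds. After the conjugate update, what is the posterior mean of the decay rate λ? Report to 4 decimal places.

With a Gamma(shape α, rate β) prior on the exponential rate λ, the posterior after n observations with total T = Σxᵢ is Gamma(α+n, β+T).
Posterior: Gamma(5.0+11, 10.2+24.2) = Gamma(16.0, 34.4).
Posterior mean of λ = α/β = 16.0/34.4 = 0.4651.

0.4651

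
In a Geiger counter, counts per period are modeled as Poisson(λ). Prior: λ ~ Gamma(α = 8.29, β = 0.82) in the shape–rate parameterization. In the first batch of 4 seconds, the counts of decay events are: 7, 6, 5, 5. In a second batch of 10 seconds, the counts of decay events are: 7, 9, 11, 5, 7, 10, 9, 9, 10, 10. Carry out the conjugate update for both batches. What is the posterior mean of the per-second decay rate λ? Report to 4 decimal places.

7.9818

With a Gamma(shape α, rate β) prior, the Poisson likelihood is conjugate: the posterior is Gamma(α + ΣXᵢ, β + n).
Batch 1: sum of counts S = 23 over n = 4 seconds.
After batch 1: Gamma(α+S, β+n) = Gamma(8.29+23, 0.82+4) = Gamma(31.29, 4.82).
Batch 2: sum of counts S = 87 over n = 10 seconds.
After batch 2: Gamma(α+S, β+n) = Gamma(31.29+87, 4.82+10) = Gamma(118.29, 14.82).
Posterior mean = α/β = 118.29/14.82 = 7.9818.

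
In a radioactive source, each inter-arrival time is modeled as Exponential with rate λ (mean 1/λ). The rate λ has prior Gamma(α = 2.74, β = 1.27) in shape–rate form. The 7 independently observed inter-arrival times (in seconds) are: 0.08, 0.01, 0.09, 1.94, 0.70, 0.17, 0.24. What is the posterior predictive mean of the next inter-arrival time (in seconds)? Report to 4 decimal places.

0.5149

With a Gamma(shape α, rate β) prior on the exponential rate λ, the posterior after n observations with total T = Σxᵢ is Gamma(α+n, β+T).
Sum of observations T = 3.23 seconds; n = 7.
Posterior: Gamma(2.74+7, 1.27+3.23) = Gamma(9.74, 4.50).
The predictive distribution for the next observation is Lomax; its mean is β/(α−1) = 4.50/8.74 = 0.5149.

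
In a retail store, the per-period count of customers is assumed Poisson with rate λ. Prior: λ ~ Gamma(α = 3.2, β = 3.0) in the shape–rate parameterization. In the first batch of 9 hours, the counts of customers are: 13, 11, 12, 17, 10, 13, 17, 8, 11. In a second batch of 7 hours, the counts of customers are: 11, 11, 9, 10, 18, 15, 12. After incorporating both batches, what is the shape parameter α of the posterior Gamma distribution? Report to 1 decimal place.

With a Gamma(shape α, rate β) prior, the Poisson likelihood is conjugate: the posterior is Gamma(α + ΣXᵢ, β + n).
Batch 1: sum of counts S = 112 over n = 9 hours.
After batch 1: Gamma(α+S, β+n) = Gamma(3.2+112, 3.0+9) = Gamma(115.2, 12.0).
Batch 2: sum of counts S = 86 over n = 7 hours.
After batch 2: Gamma(α+S, β+n) = Gamma(115.2+86, 12.0+7) = Gamma(201.2, 19.0).
Posterior α = 201.2.

201.2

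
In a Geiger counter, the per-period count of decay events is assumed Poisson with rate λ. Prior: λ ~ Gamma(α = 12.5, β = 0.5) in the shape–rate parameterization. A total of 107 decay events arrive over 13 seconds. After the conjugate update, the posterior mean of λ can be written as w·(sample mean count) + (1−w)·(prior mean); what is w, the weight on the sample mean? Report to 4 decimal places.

With a Gamma(shape α, rate β) prior, the Poisson likelihood is conjugate: the posterior is Gamma(α + ΣXᵢ, β + n).
Posterior mean = (α₀+S)/(β₀+n) = [n/(β₀+n)]·(S/n) + [β₀/(β₀+n)]·(α₀/β₀), so only n and β₀ enter the weight.
Weight on data w = n/(β₀+n) = 13/(0.5+13) = 13/13.5 = 0.9630.

0.9630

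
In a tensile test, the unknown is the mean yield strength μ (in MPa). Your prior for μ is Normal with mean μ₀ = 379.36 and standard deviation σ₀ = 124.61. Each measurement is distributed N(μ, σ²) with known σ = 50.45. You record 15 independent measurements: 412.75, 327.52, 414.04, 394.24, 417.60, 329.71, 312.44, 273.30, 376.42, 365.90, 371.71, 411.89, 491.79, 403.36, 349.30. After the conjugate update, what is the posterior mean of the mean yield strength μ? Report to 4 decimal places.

376.8257

For Normal data with known variance σ², a Normal(μ₀, σ₀²) prior on μ is conjugate. Posterior precision = 1/σ₀² + n/σ²; posterior mean is the precision-weighted average of μ₀ and x̄.
Σxᵢ = 412.75 + 327.52 + 414.04 + 394.24 + 417.60 + 329.71 + 312.44 + 273.30 + 376.42 + 365.90 + 371.71 + 411.89 + 491.79 + 403.36 + 349.30 = 5651.97, so n·x̄ = 5651.97.
σ₀² = 124.61² = 15527.6521, σ² = 50.45² = 2545.2025; σ² + n·σ₀² = 2545.2025 + 15·15527.6521 = 235459.984.
Posterior mean = (μ₀/σ₀² + n·x̄/σ²)/(1/σ₀² + n/σ²) = (σ²·μ₀ + σ₀²·n·x̄)/(σ² + n·σ₀²) = (2545.2025·379.36 + 15527.6521·5651.97)/235459.984 = 88727371.860037/235459.984 = 376.8257.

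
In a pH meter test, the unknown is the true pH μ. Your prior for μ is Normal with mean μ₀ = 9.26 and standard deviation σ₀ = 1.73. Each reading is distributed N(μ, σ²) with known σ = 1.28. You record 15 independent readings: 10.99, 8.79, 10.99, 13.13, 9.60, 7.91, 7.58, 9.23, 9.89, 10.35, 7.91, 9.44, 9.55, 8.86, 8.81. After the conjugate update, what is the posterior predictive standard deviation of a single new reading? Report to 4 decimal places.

For Normal data with known variance σ², a Normal(μ₀, σ₀²) prior on μ is conjugate. Posterior precision = 1/σ₀² + n/σ²; posterior mean is the precision-weighted average of μ₀ and x̄.
σ₀² = 1.73² = 2.9929, σ² = 1.28² = 1.6384; σ² + n·σ₀² = 1.6384 + 15·2.9929 = 46.5319.
Posterior precision = 1/σ₀² + n/σ² = 1/2.9929 + 15/1.6384 = (σ² + n·σ₀²)/(σ₀²σ²) = 46.5319/(2.9929·1.6384); posterior variance σₙ² = σ₀²σ²/(σ² + n·σ₀²) = 2.9929·1.6384/46.5319 = 0.105381.
Predictive variance for one new observation = σₙ² + σ² = 2.9929·1.6384/46.5319 + 1.6384 = σ²·(σ₀² + 46.5319)/46.5319 = 1.6384·49.5248/46.5319 = 1.743781; SD = √(1.6384·49.5248/46.5319) = 1.3205.

1.3205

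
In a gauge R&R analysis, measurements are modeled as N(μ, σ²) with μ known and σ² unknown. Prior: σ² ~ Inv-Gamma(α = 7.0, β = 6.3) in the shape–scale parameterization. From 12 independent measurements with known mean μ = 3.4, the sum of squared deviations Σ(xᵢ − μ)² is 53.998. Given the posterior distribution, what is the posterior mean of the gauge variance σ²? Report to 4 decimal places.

With known mean μ and an Inverse-Gamma(α, β) prior on σ², the Normal likelihood is conjugate: posterior is Inv-Gamma(α + n/2, β + Σ(xᵢ−μ)²/2).
Posterior: Inv-Gamma(7.0 + 12/2, 6.3 + 53.998/2) = Inv-Gamma(13.00, 33.2990).
E[σ²|data] = β/(α−1) = 33.2990/12.00 = 2.7749.

2.7749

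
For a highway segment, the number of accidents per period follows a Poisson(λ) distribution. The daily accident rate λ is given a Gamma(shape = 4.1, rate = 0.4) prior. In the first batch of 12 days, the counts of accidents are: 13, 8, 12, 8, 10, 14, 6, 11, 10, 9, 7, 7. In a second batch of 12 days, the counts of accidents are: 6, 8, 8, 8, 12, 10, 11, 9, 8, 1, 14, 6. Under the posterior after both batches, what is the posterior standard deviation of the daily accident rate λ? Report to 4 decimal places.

0.6080

With a Gamma(shape α, rate β) prior, the Poisson likelihood is conjugate: the posterior is Gamma(α + ΣXᵢ, β + n).
Batch 1: sum of counts S = 115 over n = 12 days.
After batch 1: Gamma(α+S, β+n) = Gamma(4.1+115, 0.4+12) = Gamma(119.1, 12.4).
Batch 2: sum of counts S = 101 over n = 12 days.
After batch 2: Gamma(α+S, β+n) = Gamma(119.1+101, 12.4+12) = Gamma(220.1, 24.4).
SD = √α/β = √220.1/24.4 = 0.6080.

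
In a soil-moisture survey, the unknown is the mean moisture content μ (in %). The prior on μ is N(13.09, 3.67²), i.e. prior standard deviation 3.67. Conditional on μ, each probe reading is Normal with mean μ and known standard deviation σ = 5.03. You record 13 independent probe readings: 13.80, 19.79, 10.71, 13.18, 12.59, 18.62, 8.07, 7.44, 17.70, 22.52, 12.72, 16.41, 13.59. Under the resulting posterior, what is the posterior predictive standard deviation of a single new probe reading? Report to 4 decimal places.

For Normal data with known variance σ², a Normal(μ₀, σ₀²) prior on μ is conjugate. Posterior precision = 1/σ₀² + n/σ²; posterior mean is the precision-weighted average of μ₀ and x̄.
σ₀² = 3.67² = 13.4689, σ² = 5.03² = 25.3009; σ² + n·σ₀² = 25.3009 + 13·13.4689 = 200.3966.
Posterior precision = 1/σ₀² + n/σ² = 1/13.4689 + 13/25.3009 = (σ² + n·σ₀²)/(σ₀²σ²) = 200.3966/(13.4689·25.3009); posterior variance σₙ² = σ₀²σ²/(σ² + n·σ₀²) = 13.4689·25.3009/200.3966 = 1.700504.
Predictive variance for one new observation = σₙ² + σ² = 13.4689·25.3009/200.3966 + 25.3009 = σ²·(σ₀² + 200.3966)/200.3966 = 25.3009·213.8655/200.3966 = 27.001404; SD = √(25.3009·213.8655/200.3966) = 5.1963.

5.1963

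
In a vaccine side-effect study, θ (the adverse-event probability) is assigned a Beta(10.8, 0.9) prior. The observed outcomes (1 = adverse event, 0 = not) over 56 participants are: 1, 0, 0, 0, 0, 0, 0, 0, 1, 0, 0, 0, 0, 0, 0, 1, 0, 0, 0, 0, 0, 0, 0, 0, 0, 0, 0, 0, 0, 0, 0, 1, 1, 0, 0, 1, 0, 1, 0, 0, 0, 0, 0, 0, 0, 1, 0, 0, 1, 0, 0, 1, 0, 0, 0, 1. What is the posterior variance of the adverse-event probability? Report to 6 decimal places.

The Beta prior is conjugate to a Binomial/Bernoulli likelihood; the update adds successes to α and failures to β.
Posterior: Beta(α+k, β+n−k) = Beta(10.8+11, 0.9+45) = Beta(21.8, 45.9).
Var = αβ/((α+β)²(α+β+1)) = 21.8·45.9/(67.7²·68.7) = 0.003178.

0.003178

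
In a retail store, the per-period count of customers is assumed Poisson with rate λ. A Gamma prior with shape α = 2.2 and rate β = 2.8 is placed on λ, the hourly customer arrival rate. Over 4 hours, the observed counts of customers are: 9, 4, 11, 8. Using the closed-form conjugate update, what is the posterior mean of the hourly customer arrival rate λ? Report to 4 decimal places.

5.0294

With a Gamma(shape α, rate β) prior, the Poisson likelihood is conjugate: the posterior is Gamma(α + ΣXᵢ, β + n).
Sum of counts S = 32 over n = 4 hours.
Posterior: Gamma(α+S, β+n) = Gamma(2.2+32, 2.8+4) = Gamma(34.2, 6.8).
Posterior mean = α/β = 34.2/6.8 = 5.0294.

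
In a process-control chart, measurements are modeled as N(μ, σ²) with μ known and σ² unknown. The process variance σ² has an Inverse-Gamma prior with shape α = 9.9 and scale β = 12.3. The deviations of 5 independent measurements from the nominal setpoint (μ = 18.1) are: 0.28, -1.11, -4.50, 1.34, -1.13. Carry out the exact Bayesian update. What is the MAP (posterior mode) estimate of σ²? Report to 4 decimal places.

1.8371

With known mean μ and an Inverse-Gamma(α, β) prior on σ², the Normal likelihood is conjugate: posterior is Inv-Gamma(α + n/2, β + Σ(xᵢ−μ)²/2).
Σ(xᵢ−μ)² = (0.28)² + (-1.11)² + (-4.50)² + (1.34)² + (-1.13)² = 24.6330.
Posterior: Inv-Gamma(9.9 + 5/2, 12.3 + 24.6330/2) = Inv-Gamma(12.40, 24.61650).
Mode = β/(α+1) = 24.61650/13.40 = 1.8371.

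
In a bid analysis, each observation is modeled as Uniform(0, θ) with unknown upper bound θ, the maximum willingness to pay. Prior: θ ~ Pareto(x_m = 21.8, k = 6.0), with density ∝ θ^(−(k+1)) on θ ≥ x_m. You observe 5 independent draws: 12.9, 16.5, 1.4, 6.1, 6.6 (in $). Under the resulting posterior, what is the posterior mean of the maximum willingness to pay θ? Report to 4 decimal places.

23.9800

A Pareto(scale x_m, shape k) prior on the upper bound θ of Uniform(0, θ) is conjugate: posterior is Pareto(max(x_m, max xᵢ), k + n).
Sample maximum = 16.5; prior scale x_m = 21.8 → posterior scale = max = 21.8.
Posterior shape = 6.0 + 5 = 11.0.
E[θ|data] = k·x_m/(k−1) = 11.0·21.8/10.0 = 23.9800.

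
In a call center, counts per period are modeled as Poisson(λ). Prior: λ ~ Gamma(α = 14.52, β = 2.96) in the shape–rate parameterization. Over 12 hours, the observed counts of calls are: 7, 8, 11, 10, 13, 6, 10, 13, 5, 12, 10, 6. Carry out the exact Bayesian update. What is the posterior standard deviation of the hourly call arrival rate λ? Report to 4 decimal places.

0.7489

With a Gamma(shape α, rate β) prior, the Poisson likelihood is conjugate: the posterior is Gamma(α + ΣXᵢ, β + n).
Sum of counts S = 111 over n = 12 hours.
Posterior: Gamma(α+S, β+n) = Gamma(14.52+111, 2.96+12) = Gamma(125.52, 14.96).
SD = √α/β = √125.52/14.96 = 0.7489.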